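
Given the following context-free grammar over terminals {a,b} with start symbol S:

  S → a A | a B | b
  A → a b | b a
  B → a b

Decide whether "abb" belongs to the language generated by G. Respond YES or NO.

CNF form of G:
  S -> T0 A | T0 B | b
  A -> T0 T1 | T1 T0
  B -> T0 T1
  T0 -> a
  T1 -> b

CYK fill:
  T[0,0] 'a' = {T0}  orig:{}
  T[1,1] 'b' = {S,T1}  orig:{S}
  T[2,2] 'b' = {S,T1}  orig:{S}
  T[0,1] 'ab' = {A,B}
  T[1,2] 'bb' = ∅
  T[0,2] 'abb' = ∅

S ∉ T[0,2] ⇒ NO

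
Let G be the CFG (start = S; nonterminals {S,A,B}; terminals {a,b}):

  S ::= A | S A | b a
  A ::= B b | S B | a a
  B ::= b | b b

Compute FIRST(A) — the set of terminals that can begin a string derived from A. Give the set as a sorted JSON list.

Compute FIRST by fixpoint:
iter 1:
  A via A→a a: +{a}
  B via B→b: +{b}
  S via S→A: +{a}
  S via S→b a: +{b}
  S: {a,b}  A: {a}  B: {b}
iter 2:
  A via A→B b: +{b}
  S: {a,b}  A: {a,b}  B: {b}
iter 3: — fixpoint
  S: {a,b}  A: {a,b}  B: {b}

FIRST(A) = ["a", "b"]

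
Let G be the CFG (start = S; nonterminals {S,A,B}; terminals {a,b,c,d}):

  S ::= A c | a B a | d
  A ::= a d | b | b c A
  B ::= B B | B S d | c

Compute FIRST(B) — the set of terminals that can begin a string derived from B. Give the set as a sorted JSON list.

FIRST iteration:
iter 1:
  A via A→a d: +{a}
  A via A→b: +{b}
  B via B→c: +{c}
  S via S→A c: +{a,b}
  S via S→d: +{d}
  FIRST[S]={a,b,d}  FIRST[A]={a,b}  FIRST[B]={c}
iter 2: done
  FIRST[S]={a,b,d}  FIRST[A]={a,b}  FIRST[B]={c}

FIRST(B) = ["c"]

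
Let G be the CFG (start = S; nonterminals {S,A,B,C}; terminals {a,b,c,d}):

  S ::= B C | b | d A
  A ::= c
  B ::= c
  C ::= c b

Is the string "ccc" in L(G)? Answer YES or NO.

CNF form of G:
  S -> B C | T2 A | b
  A -> c
  B -> c
  C -> T0 T1
  T0 -> c
  T1 -> b
  T2 -> d

CYK table (by increasing span):
  [0..0]={A,B,T0}  "c"  orig:{A,B}
  [1..1]={A,B,T0}  "c"  orig:{A,B}
  [2..2]={A,B,T0}  "c"  orig:{A,B}
  [0..1]=∅  "cc"
  [1..2]=∅  "cc"
  [0..2]=∅  "ccc"

S ∉ T[0,2] ⇒ NO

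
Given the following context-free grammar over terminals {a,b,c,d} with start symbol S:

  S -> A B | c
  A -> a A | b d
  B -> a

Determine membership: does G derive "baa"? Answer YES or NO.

CNF form of G:
  S -> A B | c
  A -> T0 A | T1 T2
  B -> a
  T0 -> a
  T1 -> b
  T2 -> d

Fill CYK table bottom-up:
  T[0,0] 'b' = {T1}  orig:{}
  T[1,1] 'a' = {B,T0}  orig:{B}
  T[2,2] 'a' = {B,T0}  orig:{B}
  T[0,1] 'ba' = ∅
  T[1,2] 'aa' = ∅
  T[0,2] 'baa' = ∅

S ∉ T[0,2] ⇒ NO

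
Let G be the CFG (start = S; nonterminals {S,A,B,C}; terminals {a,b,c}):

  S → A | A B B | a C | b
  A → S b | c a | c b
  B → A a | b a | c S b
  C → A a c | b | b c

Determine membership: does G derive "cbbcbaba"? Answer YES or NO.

CNF form of G:
  S -> A X5 | S T0 | T1 T0 | T1 T2 | T2 C | b
  A -> S T0 | T1 T0 | T1 T2
  B -> A T2 | T0 T2 | T1 X3
  C -> A X4 | T0 T1 | b
  T0 -> b
  T1 -> c
  T2 -> a
  X3 -> S T0
  X4 -> T2 T1
  X5 -> B B

CYK fill:
  [0..0]={T1}  "c"  orig:{}
  [1..1]={C,S,T0}  "b"  orig:{C,S}
  [2..2]={C,S,T0}  "b"  orig:{C,S}
  [3..3]={T1}  "c"  orig:{}
  [4..4]={C,S,T0}  "b"  orig:{C,S}
  [5..5]={T2}  "a"  orig:{}
  [6..6]={C,S,T0}  "b"  orig:{C,S}
  [7..7]={T2}  "a"  orig:{}
  [0..1]={A,S}  "cb"
  [1..2]={A,S,X3}  "bb"  orig:{A,S}
  [2..3]={C}  "bc"
  [3..4]={A,S}  "cb"
  [4..5]={B}  "ba"
  [5..6]={S}  "ab"
  [6..7]={B}  "ba"
  [0..2]={A,B,S,X3}  "cbb"  orig:{A,B,S}
  [1..3]=∅  "bbc"
  [2..4]=∅  "bcb"
  [3..5]={B}  "cba"
  [4..6]=∅  "bab"
  [5..7]=∅  "aba"
  [0..3]=∅  "cbbc"
  [1..4]=∅  "bbcb"
  [2..5]=∅  "bcba"
  [3..6]=∅  "cbab"
  [4..7]={X5}  "baba"  orig:{}
  [0..4]=∅  "cbbcb"
  [1..5]=∅  "bbcba"
  [2..6]=∅  "bcbab"
  [3..7]={X5}  "cbaba"  orig:{}
  [0..5]={X5}  "cbbcba"  orig:{}
  [1..6]=∅  "bbcbab"
  [2..7]=∅  "bcbaba"
  [0..6]=∅  "cbbcbab"
  [1..7]={S}  "bbcbaba"
  [0..7]={S}  "cbbcbaba"

S ∈ T[0,7] ⇒ YES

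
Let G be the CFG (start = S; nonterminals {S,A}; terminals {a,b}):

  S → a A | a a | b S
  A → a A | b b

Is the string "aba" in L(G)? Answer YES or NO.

Convert to CNF:
  S -> T0 A | T0 T0 | T1 S
  A -> T0 A | T1 T1
  T0 -> a
  T1 -> b

CYK fill:
  T[0,0] 'a' = {T0}  orig:{}
  T[1,1] 'b' = {T1}  orig:{}
  T[2,2] 'a' = {T0}  orig:{}
  T[0,1] 'ab' = ∅
  T[1,2] 'ba' = ∅
  T[0,2] 'aba' = ∅

S ∉ T[0,2] ⇒ NO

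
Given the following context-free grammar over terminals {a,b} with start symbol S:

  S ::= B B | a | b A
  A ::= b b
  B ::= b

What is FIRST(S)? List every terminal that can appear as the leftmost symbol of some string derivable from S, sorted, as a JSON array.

FIRST iteration:
iter 1:
  A via A→b b: +{b}
  B via B→b: +{b}
  S via S→B B: +{b}
  S via S→a: +{a}
  FIRST(S)={a,b}  FIRST(A)={b}  FIRST(B)={b}
iter 2: done
  FIRST(S)={a,b}  FIRST(A)={b}  FIRST(B)={b}

FIRST(S) = ["a", "b"]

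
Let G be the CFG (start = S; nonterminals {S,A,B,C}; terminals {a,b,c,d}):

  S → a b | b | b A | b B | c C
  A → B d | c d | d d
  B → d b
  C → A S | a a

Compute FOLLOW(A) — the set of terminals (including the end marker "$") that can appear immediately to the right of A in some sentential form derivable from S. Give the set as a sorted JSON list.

Compute FIRST by fixpoint:
round 1:
  A via A→c d: +{c}
  A via A→d d: +{d}
  B via B→d b: +{d}
  C via C→A S: +{c,d}
  C via C→a a: +{a}
  S via S→a b: +{a}
  S via S→b: +{b}
  S via S→c C: +{c}
  FIRST(S)={a,b,c}  FIRST(A)={c,d}  FIRST(B)={d}  FIRST(C)={a,c,d}
round 2: (stable)
  FIRST(S)={a,b,c}  FIRST(A)={c,d}  FIRST(B)={d}  FIRST(C)={a,c,d}

Compute FOLLOW by fixpoint:
initialize: $ ∈ FOLLOW(S)
round 1:
  A→B d: FOLLOW(B) ⊇ FIRST(d) = {d}; new: +{d}
  C→A S: FOLLOW(A) ⊇ FIRST(S) = {a,b,c}; new: +{a,b,c}
  S→b A: FOLLOW(A) ⊇ FOLLOW(S) ⊇ {$}; new: +{$}
  S→b B: FOLLOW(B) ⊇ FOLLOW(S) ⊇ {$}; new: +{$}
  S→c C: FOLLOW(C) ⊇ FOLLOW(S) ⊇ {$}; new: +{$}
  FOLLOW[S]={$}  FOLLOW[A]={$,a,b,c}  FOLLOW[B]={$,d}  FOLLOW[C]={$}
round 2: — fixpoint
  FOLLOW[S]={$}  FOLLOW[A]={$,a,b,c}  FOLLOW[B]={$,d}  FOLLOW[C]={$}

FOLLOW(A) = ["$", "a", "b", "c"]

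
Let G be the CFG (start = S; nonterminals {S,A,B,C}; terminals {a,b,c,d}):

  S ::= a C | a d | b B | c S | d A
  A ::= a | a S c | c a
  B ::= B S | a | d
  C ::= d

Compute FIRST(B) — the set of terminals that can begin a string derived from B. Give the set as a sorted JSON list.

FIRST sets, iterate to fixpoint:
pass 1:
  A via A→a: +{a}
  A via A→c a: +{c}
  B via B→a: +{a}
  B via B→d: +{d}
  C via C→d: +{d}
  S via S→a C: +{a}
  S via S→b B: +{b}
  S via S→c S: +{c}
  S via S→d A: +{d}
  S: {a,b,c,d}  A: {a,c}  B: {a,d}  C: {d}
pass 2: (no change)
  S: {a,b,c,d}  A: {a,c}  B: {a,d}  C: {d}

FIRST(B) = ["a", "d"]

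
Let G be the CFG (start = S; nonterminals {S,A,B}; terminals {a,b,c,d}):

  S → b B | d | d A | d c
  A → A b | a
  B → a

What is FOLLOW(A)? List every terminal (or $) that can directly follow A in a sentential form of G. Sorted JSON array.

Compute FIRST by fixpoint:
round 1:
  A via A→a: +{a}
  B via B→a: +{a}
  S via S→b B: +{b}
  S via S→d: +{d}
  FIRST[S]={b,d}  FIRST[A]={a}  FIRST[B]={a}
round 2: (stable)
  FIRST[S]={b,d}  FIRST[A]={a}  FIRST[B]={a}

Compute FOLLOW by fixpoint:
initialize: $ ∈ FOLLOW(S)
iter 1:
  A→A b: FOLLOW(A) ⊇ FIRST(b) = {b}; new: +{b}
  S→b B: FOLLOW(B) ⊇ FOLLOW(S) ⊇ {$}; new: +{$}
  S→d A: FOLLOW(A) ⊇ FOLLOW(S) ⊇ {$}; new: +{$}
  FOLLOW[S]={$}  FOLLOW[A]={$,b}  FOLLOW[B]={$}
iter 2: — fixpoint
  FOLLOW[S]={$}  FOLLOW[A]={$,b}  FOLLOW[B]={$}

FOLLOW(A) = ["$", "b"]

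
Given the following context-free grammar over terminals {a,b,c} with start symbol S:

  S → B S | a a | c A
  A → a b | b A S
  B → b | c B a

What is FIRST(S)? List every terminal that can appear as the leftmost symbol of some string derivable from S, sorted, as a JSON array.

Compute FIRST by fixpoint:
[1]
  A via A→a b: +{a}
  A via A→b A S: +{b}
  B via B→b: +{b}
  B via B→c B a: +{c}
  S via S→B S: +{b,c}
  S via S→a a: +{a}
  FIRST[S]={a,b,c}  FIRST[A]={a,b}  FIRST[B]={b,c}
[2] (stable)
  FIRST[S]={a,b,c}  FIRST[A]={a,b}  FIRST[B]={b,c}

FIRST(S) = ["a", "b", "c"]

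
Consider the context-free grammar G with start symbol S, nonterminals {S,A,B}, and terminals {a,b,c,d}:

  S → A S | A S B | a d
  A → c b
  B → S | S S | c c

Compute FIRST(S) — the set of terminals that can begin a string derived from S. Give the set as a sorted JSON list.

FIRST iteration:
round 1:
  A via A→c b: +{c}
  B via B→c c: +{c}
  S via S→A S: +{c}
  S via S→a d: +{a}
  FIRST[S]={a,c}  FIRST[A]={c}  FIRST[B]={c}
round 2:
  B via B→S: +{a}
  FIRST[S]={a,c}  FIRST[A]={c}  FIRST[B]={a,c}
round 3: — fixpoint
  FIRST[S]={a,c}  FIRST[A]={c}  FIRST[B]={a,c}

FIRST(S) = ["a", "c"]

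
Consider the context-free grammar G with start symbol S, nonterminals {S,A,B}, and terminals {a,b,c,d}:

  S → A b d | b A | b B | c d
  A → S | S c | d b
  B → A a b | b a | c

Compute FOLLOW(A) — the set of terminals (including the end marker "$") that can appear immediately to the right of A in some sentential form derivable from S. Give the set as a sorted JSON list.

FIRST iteration:
iter 1:
  A via A→d b: +{d}
  B via B→A a b: +{d}
  B via B→b a: +{b}
  B via B→c: +{c}
  S via S→A b d: +{d}
  S via S→b A: +{b}
  S via S→c d: +{c}
  FIRST(S)={b,c,d}  FIRST(A)={d}  FIRST(B)={b,c,d}
iter 2:
  A via A→S: +{b,c}
  FIRST(S)={b,c,d}  FIRST(A)={b,c,d}  FIRST(B)={b,c,d}
iter 3: — fixpoint
  FIRST(S)={b,c,d}  FIRST(A)={b,c,d}  FIRST(B)={b,c,d}

Compute FOLLOW by fixpoint:
seed FOLLOW(S) with $
round 1:
  A→S c: FOLLOW(S) ⊇ FIRST(c) = {c}; new: +{c}
  B→A a b: FOLLOW(A) ⊇ FIRST(a) = {a}; new: +{a}
  S→A b d: FOLLOW(A) ⊇ FIRST(b) = {b}; new: +{b}
  S→b A: FOLLOW(A) ⊇ FOLLOW(S) ⊇ {$,c}; new: +{$,c}
  S→b B: FOLLOW(B) ⊇ FOLLOW(S) ⊇ {$,c}; new: +{$,c}
  S: {$,c}  A: {$,a,b,c}  B: {$,c}
round 2:
  A→S: FOLLOW(S) ⊇ FOLLOW(A) ⊇ {$,a,b,c}; new: +{a,b}
  S→b B: FOLLOW(B) ⊇ FOLLOW(S) ⊇ {$,a,b,c}; new: +{a,b}
  S: {$,a,b,c}  A: {$,a,b,c}  B: {$,a,b,c}
round 3: — fixpoint
  S: {$,a,b,c}  A: {$,a,b,c}  B: {$,a,b,c}

FOLLOW(A) = ["$", "a", "b", "c"]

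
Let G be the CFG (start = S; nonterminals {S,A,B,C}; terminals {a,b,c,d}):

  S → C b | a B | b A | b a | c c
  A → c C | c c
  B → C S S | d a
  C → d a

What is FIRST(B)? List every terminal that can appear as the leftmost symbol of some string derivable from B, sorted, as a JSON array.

FIRST sets, iterate to fixpoint:
iter 1:
  A via A→c C: +{c}
  B via B→d a: +{d}
  C via C→d a: +{d}
  S via S→C b: +{d}
  S via S→a B: +{a}
  S via S→b A: +{b}
  S via S→c c: +{c}
  FIRST[S]={a,b,c,d}  FIRST[A]={c}  FIRST[B]={d}  FIRST[C]={d}
iter 2: done
  FIRST[S]={a,b,c,d}  FIRST[A]={c}  FIRST[B]={d}  FIRST[C]={d}

FIRST(B) = ["d"]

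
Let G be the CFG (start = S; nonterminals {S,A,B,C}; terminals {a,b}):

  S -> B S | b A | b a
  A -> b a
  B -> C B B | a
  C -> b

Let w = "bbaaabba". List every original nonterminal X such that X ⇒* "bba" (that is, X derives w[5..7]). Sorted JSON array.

Convert to CNF:
  S -> B S | T0 A | T0 T1
  A -> T0 T1
  B -> C X2 | a
  C -> b
  T0 -> b
  T1 -> a
  X2 -> B B

CYK fill (cells [i..j] with 5 ≤ i ≤ j ≤ 7 only):
  [5..5]={C,T0}  "b"  orig:{C}
  [6..6]={C,T0}  "b"  orig:{C}
  [7..7]={B,T1}  "a"  orig:{B}
  [5..6]=∅  "bb"
  [6..7]={A,S}  "ba"
  [5..7]={S}  "bba"

Original NTs in T[5,7] deriving "bba": ["S"]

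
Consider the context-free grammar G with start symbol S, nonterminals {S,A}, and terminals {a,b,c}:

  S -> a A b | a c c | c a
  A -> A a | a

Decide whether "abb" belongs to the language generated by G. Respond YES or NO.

Convert to CNF:
  S -> T0 X3 | T0 X4 | T2 T0
  A -> A T0 | a
  T0 -> a
  T1 -> b
  T2 -> c
  X3 -> A T1
  X4 -> T2 T2

CYK fill:
  cell(0,0) a: {A,T0}  orig:{A}
  cell(1,1) b: {T1}  orig:{}
  cell(2,2) b: {T1}  orig:{}
  cell(0,1) ab: {X3}  orig:{}
  cell(1,2) bb: ∅
  cell(0,2) abb: ∅

S ∉ T[0,2] ⇒ NO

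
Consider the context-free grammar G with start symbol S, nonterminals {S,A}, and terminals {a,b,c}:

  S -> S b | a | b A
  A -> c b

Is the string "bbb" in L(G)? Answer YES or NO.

CNF form of G:
  S -> S T1 | T1 A | a
  A -> T0 T1
  T0 -> c
  T1 -> b

Fill CYK table bottom-up:
  [0..0]={T1}  "b"  orig:{}
  [1..1]={T1}  "b"  orig:{}
  [2..2]={T1}  "b"  orig:{}
  [0..1]=∅  "bb"
  [1..2]=∅  "bb"
  [0..2]=∅  "bbb"

S ∉ T[0,2] ⇒ NO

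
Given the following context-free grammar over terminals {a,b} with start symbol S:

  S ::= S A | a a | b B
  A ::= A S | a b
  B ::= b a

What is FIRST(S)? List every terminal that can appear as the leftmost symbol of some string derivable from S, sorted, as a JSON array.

Compute FIRST by fixpoint:
round 1:
  A via A→a b: +{a}
  B via B→b a: +{b}
  S via S→a a: +{a}
  S via S→b B: +{b}
  S: {a,b}  A: {a}  B: {b}
round 2: done
  S: {a,b}  A: {a}  B: {b}

FIRST(S) = ["a", "b"]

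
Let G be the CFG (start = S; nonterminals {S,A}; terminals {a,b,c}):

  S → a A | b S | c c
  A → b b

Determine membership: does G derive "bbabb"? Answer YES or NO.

Convert to CNF:
  S -> T0 S | T1 A | T2 T2
  A -> T0 T0
  T0 -> b
  T1 -> a
  T2 -> c

CYK table (by increasing span):
  cell(0,0) b: {T0}  orig:{}
  cell(1,1) b: {T0}  orig:{}
  cell(2,2) a: {T1}  orig:{}
  cell(3,3) b: {T0}  orig:{}
  cell(4,4) b: {T0}  orig:{}
  cell(0,1) bb: {A}
  cell(1,2) ba: ∅
  cell(2,3) ab: ∅
  cell(3,4) bb: {A}
  cell(0,2) bba: ∅
  cell(1,3) bab: ∅
  cell(2,4) abb: {S}
  cell(0,3) bbab: ∅
  cell(1,4) babb: {S}
  cell(0,4) bbabb: {S}

S ∈ T[0,4] ⇒ YES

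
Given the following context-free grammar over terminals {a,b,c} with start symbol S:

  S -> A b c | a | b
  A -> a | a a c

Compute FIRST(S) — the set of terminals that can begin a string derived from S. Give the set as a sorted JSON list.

FIRST sets, iterate to fixpoint:
[1]
  A via A→a: +{a}
  S via S→A b c: +{a}
  S via S→b: +{b}
  FIRST[S]={a,b}  FIRST[A]={a}
[2] (stable)
  FIRST[S]={a,b}  FIRST[A]={a}

FIRST(S) = ["a", "b"]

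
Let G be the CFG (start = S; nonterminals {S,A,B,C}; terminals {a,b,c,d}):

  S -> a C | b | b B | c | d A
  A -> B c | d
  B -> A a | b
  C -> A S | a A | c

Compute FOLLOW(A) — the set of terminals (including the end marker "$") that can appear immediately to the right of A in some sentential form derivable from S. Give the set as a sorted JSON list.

FIRST sets, iterate to fixpoint:
iter 1:
  A via A→d: +{d}
  B via B→A a: +{d}
  B via B→b: +{b}
  C via C→A S: +{d}
  C via C→a A: +{a}
  C via C→c: +{c}
  S via S→a C: +{a}
  S via S→b: +{b}
  S via S→c: +{c}
  S via S→d A: +{d}
  S: {a,b,c,d}  A: {d}  B: {b,d}  C: {a,c,d}
iter 2:
  A via A→B c: +{b}
  C via C→A S: +{b}
  S: {a,b,c,d}  A: {b,d}  B: {b,d}  C: {a,b,c,d}
iter 3: done
  S: {a,b,c,d}  A: {b,d}  B: {b,d}  C: {a,b,c,d}

FOLLOW iteration:
FOLLOW(S) := {$}
[1]
  A→B c: FOLLOW(B) ⊇ FIRST(c) = {c}; new: +{c}
  B→A a: FOLLOW(A) ⊇ FIRST(a) = {a}; new: +{a}
  C→A S: FOLLOW(A) ⊇ FIRST(S) = {a,b,c,d}; new: +{b,c,d}
  S→a C: FOLLOW(C) ⊇ FOLLOW(S) ⊇ {$}; new: +{$}
  S→b B: FOLLOW(B) ⊇ FOLLOW(S) ⊇ {$}; new: +{$}
  S→d A: FOLLOW(A) ⊇ FOLLOW(S) ⊇ {$}; new: +{$}
  FOLLOW(S)={$}  FOLLOW(A)={$,a,b,c,d}  FOLLOW(B)={$,c}  FOLLOW(C)={$}
[2] (stable)
  FOLLOW(S)={$}  FOLLOW(A)={$,a,b,c,d}  FOLLOW(B)={$,c}  FOLLOW(C)={$}

FOLLOW(A) = ["$", "a", "b", "c", "d"]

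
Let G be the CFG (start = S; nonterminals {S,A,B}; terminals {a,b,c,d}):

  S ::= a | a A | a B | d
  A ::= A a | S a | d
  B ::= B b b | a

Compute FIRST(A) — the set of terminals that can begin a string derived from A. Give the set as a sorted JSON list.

Compute FIRST by fixpoint:
pass 1:
  A via A→d: +{d}
  B via B→a: +{a}
  S via S→a: +{a}
  S via S→d: +{d}
  S: {a,d}  A: {d}  B: {a}
pass 2:
  A via A→S a: +{a}
  S: {a,d}  A: {a,d}  B: {a}
pass 3: (stable)
  S: {a,d}  A: {a,d}  B: {a}

FIRST(A) = ["a", "d"]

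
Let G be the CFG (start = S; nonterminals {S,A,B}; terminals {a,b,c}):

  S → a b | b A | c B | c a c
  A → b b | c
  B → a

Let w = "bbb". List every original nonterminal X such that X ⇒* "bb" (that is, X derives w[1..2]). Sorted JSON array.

Convert to CNF:
  S -> T0 A | T1 T0 | T2 B | T2 X3
  A -> T0 T0 | c
  B -> a
  T0 -> b
  T1 -> a
  T2 -> c
  X3 -> T1 T2

CYK fill — only the sub-triangle for w[1..2]:
  T[1,1] 'b' = {T0}  orig:{}
  T[2,2] 'b' = {T0}  orig:{}
  T[1,2] 'bb' = {A}

Original NTs in T[1,2] deriving "bb": ["A"]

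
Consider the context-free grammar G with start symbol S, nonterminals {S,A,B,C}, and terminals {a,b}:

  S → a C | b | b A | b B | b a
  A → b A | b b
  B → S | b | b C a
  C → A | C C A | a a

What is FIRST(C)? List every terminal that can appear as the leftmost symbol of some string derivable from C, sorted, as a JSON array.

FIRST iteration:
iter 1:
  A via A→b A: +{b}
  B via B→b: +{b}
  C via C→A: +{b}
  C via C→a a: +{a}
  S via S→a C: +{a}
  S via S→b: +{b}
  S: {a,b}  A: {b}  B: {b}  C: {a,b}
iter 2:
  B via B→S: +{a}
  S: {a,b}  A: {b}  B: {a,b}  C: {a,b}
iter 3: (no change)
  S: {a,b}  A: {b}  B: {a,b}  C: {a,b}

FIRST(C) = ["a", "b"]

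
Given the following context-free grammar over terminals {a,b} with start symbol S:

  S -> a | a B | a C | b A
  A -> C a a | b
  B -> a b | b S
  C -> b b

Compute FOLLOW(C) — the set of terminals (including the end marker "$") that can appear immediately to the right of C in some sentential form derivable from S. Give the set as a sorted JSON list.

Compute FIRST by fixpoint:
iter 1:
  A via A→b: +{b}
  B via B→a b: +{a}
  B via B→b S: +{b}
  C via C→b b: +{b}
  S via S→a: +{a}
  S via S→b A: +{b}
  FIRST[S]={a,b}  FIRST[A]={b}  FIRST[B]={a,b}  FIRST[C]={b}
iter 2: (no change)
  FIRST[S]={a,b}  FIRST[A]={b}  FIRST[B]={a,b}  FIRST[C]={b}

FOLLOW sets:
initialize: $ ∈ FOLLOW(S)
pass 1:
  A→C a a: FOLLOW(C) ⊇ FIRST(a) = {a}; new: +{a}
  S→a B: FOLLOW(B) ⊇ FOLLOW(S) ⊇ {$}; new: +{$}
  S→a C: FOLLOW(C) ⊇ FOLLOW(S) ⊇ {$}; new: +{$}
  S→b A: FOLLOW(A) ⊇ FOLLOW(S) ⊇ {$}; new: +{$}
  S: {$}  A: {$}  B: {$}  C: {$,a}
pass 2: — fixpoint
  S: {$}  A: {$}  B: {$}  C: {$,a}

FOLLOW(C) = ["$", "a"]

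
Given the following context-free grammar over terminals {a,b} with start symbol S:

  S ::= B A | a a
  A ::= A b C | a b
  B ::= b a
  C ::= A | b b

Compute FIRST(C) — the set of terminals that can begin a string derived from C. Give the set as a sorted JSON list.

FIRST iteration:
round 1:
  A via A→a b: +{a}
  B via B→b a: +{b}
  C via C→A: +{a}
  C via C→b b: +{b}
  S via S→B A: +{b}
  S via S→a a: +{a}
  S: {a,b}  A: {a}  B: {b}  C: {a,b}
round 2: (no change)
  S: {a,b}  A: {a}  B: {b}  C: {a,b}

FIRST(C) = ["a", "b"]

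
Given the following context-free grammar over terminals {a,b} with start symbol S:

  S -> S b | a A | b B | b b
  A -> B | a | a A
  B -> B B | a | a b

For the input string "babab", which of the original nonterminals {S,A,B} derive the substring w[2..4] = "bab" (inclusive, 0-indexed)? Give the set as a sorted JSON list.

CNF form of G:
  S -> S T1 | T0 A | T1 B | T1 T1
  A -> B B | T0 A | T0 T1 | a
  B -> B B | T0 T1 | a
  T0 -> a
  T1 -> b

Fill CYK table bottom-up — only the sub-triangle for w[2..4]:
  [2..2]={T1}  "b"  orig:{}
  [3..3]={A,B,T0}  "a"  orig:{A,B}
  [4..4]={T1}  "b"  orig:{}
  [2..3]={S}  "ba"
  [3..4]={A,B}  "ab"
  [2..4]={S}  "bab"

Original NTs in T[2,4] deriving "bab": ["S"]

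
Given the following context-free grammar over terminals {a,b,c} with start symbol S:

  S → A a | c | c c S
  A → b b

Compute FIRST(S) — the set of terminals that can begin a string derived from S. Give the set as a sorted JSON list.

Compute FIRST by fixpoint:
iter 1:
  A via A→b b: +{b}
  S via S→A a: +{b}
  S via S→c: +{c}
  S: {b,c}  A: {b}
iter 2: done
  S: {b,c}  A: {b}

FIRST(S) = ["b", "c"]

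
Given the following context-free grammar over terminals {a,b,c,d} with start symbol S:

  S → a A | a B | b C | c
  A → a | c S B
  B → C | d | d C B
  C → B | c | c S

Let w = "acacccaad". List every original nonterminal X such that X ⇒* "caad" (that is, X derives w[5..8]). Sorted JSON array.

Convert to CNF:
  S -> T2 A | T2 B | T3 C | c
  A -> T0 X4 | a
  B -> T0 S | T1 X5 | c | d
  C -> T0 S | T1 X6 | c | d
  T0 -> c
  T1 -> d
  T2 -> a
  T3 -> b
  X4 -> S B
  X5 -> C B
  X6 -> C B

CYK table (by increasing span), restricted to cells inside w[5..8]:
  [5..5]={B,C,S,T0}  "c"  orig:{B,C,S}
  [6..6]={A,T2}  "a"  orig:{A}
  [7..7]={A,T2}  "a"  orig:{A}
  [8..8]={B,C,T1}  "d"  orig:{B,C}
  [5..6]=∅  "ca"
  [6..7]={S}  "aa"
  [7..8]={S}  "ad"
  [5..7]={B,C}  "caa"
  [6..8]={X4}  "aad"  orig:{}
  [5..8]={A,X5,X6}  "caad"  orig:{A}

Original NTs in T[5,8] deriving "caad": ["A"]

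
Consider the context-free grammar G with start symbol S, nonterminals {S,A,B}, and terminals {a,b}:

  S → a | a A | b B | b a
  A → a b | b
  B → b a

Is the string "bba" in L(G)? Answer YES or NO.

Convert to CNF:
  S -> T0 A | T1 B | T1 T0 | a
  A -> T0 T1 | b
  B -> T1 T0
  T0 -> a
  T1 -> b

CYK table (by increasing span):
  T[0,0] 'b' = {A,T1}  orig:{A}
  T[1,1] 'b' = {A,T1}  orig:{A}
  T[2,2] 'a' = {S,T0}  orig:{S}
  T[0,1] 'bb' = ∅
  T[1,2] 'ba' = {B,S}
  T[0,2] 'bba' = {S}

S ∈ T[0,2] ⇒ YES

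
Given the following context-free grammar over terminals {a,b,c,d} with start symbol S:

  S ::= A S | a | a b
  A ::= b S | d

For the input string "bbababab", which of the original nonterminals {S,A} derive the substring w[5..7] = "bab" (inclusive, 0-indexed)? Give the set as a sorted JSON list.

CNF form of G:
  S -> A S | T1 T0 | a
  A -> T0 S | d
  T0 -> b
  T1 -> a

Fill CYK table bottom-up, restricted to cells inside w[5..7]:
  cell(5,5) b: {T0}  orig:{}
  cell(6,6) a: {S,T1}  orig:{S}
  cell(7,7) b: {T0}  orig:{}
  cell(5,6) ba: {A}
  cell(6,7) ab: {S}
  cell(5,7) bab: {A}

Original NTs in T[5,7] deriving "bab": ["A"]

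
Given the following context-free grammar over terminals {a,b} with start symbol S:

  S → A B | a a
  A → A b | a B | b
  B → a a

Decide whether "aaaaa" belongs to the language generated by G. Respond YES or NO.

Convert to CNF:
  S -> A B | T1 T1
  A -> A T0 | T1 B | b
  B -> T1 T1
  T0 -> b
  T1 -> a

CYK fill:
  cell(0,0) a: {T1}  orig:{}
  cell(1,1) a: {T1}  orig:{}
  cell(2,2) a: {T1}  orig:{}
  cell(3,3) a: {T1}  orig:{}
  cell(4,4) a: {T1}  orig:{}
  cell(0,1) aa: {B,S}
  cell(1,2) aa: {B,S}
  cell(2,3) aa: {B,S}
  cell(3,4) aa: {B,S}
  cell(0,2) aaa: {A}
  cell(1,3) aaa: {A}
  cell(2,4) aaa: {A}
  cell(0,3) aaaa: ∅
  cell(1,4) aaaa: ∅
  cell(0,4) aaaaa: {S}

S ∈ T[0,4] ⇒ YES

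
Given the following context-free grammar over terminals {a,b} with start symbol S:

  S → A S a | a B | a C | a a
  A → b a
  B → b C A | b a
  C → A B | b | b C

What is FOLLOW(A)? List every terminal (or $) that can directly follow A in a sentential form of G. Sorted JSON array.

FIRST iteration:
iter 1:
  A via A→b a: +{b}
  B via B→b C A: +{b}
  C via C→A B: +{b}
  S via S→A S a: +{b}
  S via S→a B: +{a}
  FIRST(S)={a,b}  FIRST(A)={b}  FIRST(B)={b}  FIRST(C)={b}
iter 2: (stable)
  FIRST(S)={a,b}  FIRST(A)={b}  FIRST(B)={b}  FIRST(C)={b}

Compute FOLLOW by fixpoint:
seed FOLLOW(S) with $
iter 1:
  B→b C A: FOLLOW(C) ⊇ FIRST(A) = {b}; new: +{b}
  C→A B: FOLLOW(A) ⊇ FIRST(B) = {b}; new: +{b}
  C→A B: FOLLOW(B) ⊇ FOLLOW(C) ⊇ {b}; new: +{b}
  S→A S a: FOLLOW(A) ⊇ FIRST(S) = {a,b}; new: +{a}
  S→A S a: FOLLOW(S) ⊇ FIRST(a) = {a}; new: +{a}
  S→a B: FOLLOW(B) ⊇ FOLLOW(S) ⊇ {$,a}; new: +{$,a}
  S→a C: FOLLOW(C) ⊇ FOLLOW(S) ⊇ {$,a}; new: +{$,a}
  S: {$,a}  A: {a,b}  B: {$,a,b}  C: {$,a,b}
iter 2:
  B→b C A: FOLLOW(A) ⊇ FOLLOW(B) ⊇ {$,a,b}; new: +{$}
  S: {$,a}  A: {$,a,b}  B: {$,a,b}  C: {$,a,b}
iter 3: (no change)
  S: {$,a}  A: {$,a,b}  B: {$,a,b}  C: {$,a,b}

FOLLOW(A) = ["$", "a", "b"]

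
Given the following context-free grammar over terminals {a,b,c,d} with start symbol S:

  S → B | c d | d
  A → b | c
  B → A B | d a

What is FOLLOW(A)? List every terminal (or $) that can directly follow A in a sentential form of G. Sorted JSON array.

Compute FIRST by fixpoint:
iter 1:
  A via A→b: +{b}
  A via A→c: +{c}
  B via B→A B: +{b,c}
  B via B→d a: +{d}
  S via S→B: +{b,c,d}
  FIRST(S)={b,c,d}  FIRST(A)={b,c}  FIRST(B)={b,c,d}
iter 2: (stable)
  FIRST(S)={b,c,d}  FIRST(A)={b,c}  FIRST(B)={b,c,d}

FOLLOW iteration:
initialize: $ ∈ FOLLOW(S)
pass 1:
  B→A B: FOLLOW(A) ⊇ FIRST(B) = {b,c,d}; new: +{b,c,d}
  S→B: FOLLOW(B) ⊇ FOLLOW(S) ⊇ {$}; new: +{$}
  S: {$}  A: {b,c,d}  B: {$}
pass 2: (stable)
  S: {$}  A: {b,c,d}  B: {$}

FOLLOW(A) = ["b", "c", "d"]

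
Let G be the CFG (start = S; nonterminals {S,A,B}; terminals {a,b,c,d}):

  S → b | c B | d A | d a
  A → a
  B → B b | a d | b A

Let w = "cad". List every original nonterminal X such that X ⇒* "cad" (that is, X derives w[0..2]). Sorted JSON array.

Convert to CNF:
  S -> T2 A | T2 T1 | T3 B | b
  A -> a
  B -> B T0 | T0 A | T1 T2
  T0 -> b
  T1 -> a
  T2 -> d
  T3 -> c

Fill CYK table bottom-up (cells [i..j] with 0 ≤ i ≤ j ≤ 2 only):
  T[0,0] 'c' = {T3}  orig:{}
  T[1,1] 'a' = {A,T1}  orig:{A}
  T[2,2] 'd' = {T2}  orig:{}
  T[0,1] 'ca' = ∅
  T[1,2] 'ad' = {B}
  T[0,2] 'cad' = {S}

Original NTs in T[0,2] deriving "cad": ["S"]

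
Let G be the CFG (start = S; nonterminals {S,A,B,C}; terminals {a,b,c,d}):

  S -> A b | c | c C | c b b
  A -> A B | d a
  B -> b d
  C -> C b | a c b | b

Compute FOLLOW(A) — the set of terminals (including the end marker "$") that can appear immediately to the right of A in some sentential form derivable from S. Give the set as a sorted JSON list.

FIRST iteration:
pass 1:
  A via A→d a: +{d}
  B via B→b d: +{b}
  C via C→a c b: +{a}
  C via C→b: +{b}
  S via S→A b: +{d}
  S via S→c: +{c}
  FIRST(S)={c,d}  FIRST(A)={d}  FIRST(B)={b}  FIRST(C)={a,b}
pass 2: done
  FIRST(S)={c,d}  FIRST(A)={d}  FIRST(B)={b}  FIRST(C)={a,b}

Compute FOLLOW by fixpoint:
FOLLOW(S) := {$}
round 1:
  A→A B: FOLLOW(A) ⊇ FIRST(B) = {b}; new: +{b}
  A→A B: FOLLOW(B) ⊇ FOLLOW(A) ⊇ {b}; new: +{b}
  C→C b: FOLLOW(C) ⊇ FIRST(b) = {b}; new: +{b}
  S→c C: FOLLOW(C) ⊇ FOLLOW(S) ⊇ {$}; new: +{$}
  FOLLOW[S]={$}  FOLLOW[A]={b}  FOLLOW[B]={b}  FOLLOW[C]={$,b}
round 2: done
  FOLLOW[S]={$}  FOLLOW[A]={b}  FOLLOW[B]={b}  FOLLOW[C]={$,b}

FOLLOW(A) = ["b"]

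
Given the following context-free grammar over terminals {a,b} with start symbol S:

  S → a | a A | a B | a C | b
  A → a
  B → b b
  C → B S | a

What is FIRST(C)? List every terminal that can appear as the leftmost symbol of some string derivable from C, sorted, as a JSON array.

FIRST sets, iterate to fixpoint:
[1]
  A via A→a: +{a}
  B via B→b b: +{b}
  C via C→B S: +{b}
  C via C→a: +{a}
  S via S→a: +{a}
  S via S→b: +{b}
  S: {a,b}  A: {a}  B: {b}  C: {a,b}
[2] (no change)
  S: {a,b}  A: {a}  B: {b}  C: {a,b}

FIRST(C) = ["a", "b"]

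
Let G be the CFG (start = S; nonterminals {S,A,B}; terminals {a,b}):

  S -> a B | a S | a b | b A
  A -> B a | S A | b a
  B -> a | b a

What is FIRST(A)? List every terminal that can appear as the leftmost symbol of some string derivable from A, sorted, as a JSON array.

Compute FIRST by fixpoint:
pass 1:
  A via A→b a: +{b}
  B via B→a: +{a}
  B via B→b a: +{b}
  S via S→a B: +{a}
  S via S→b A: +{b}
  S: {a,b}  A: {b}  B: {a,b}
pass 2:
  A via A→B a: +{a}
  S: {a,b}  A: {a,b}  B: {a,b}
pass 3: done
  S: {a,b}  A: {a,b}  B: {a,b}

FIRST(A) = ["a", "b"]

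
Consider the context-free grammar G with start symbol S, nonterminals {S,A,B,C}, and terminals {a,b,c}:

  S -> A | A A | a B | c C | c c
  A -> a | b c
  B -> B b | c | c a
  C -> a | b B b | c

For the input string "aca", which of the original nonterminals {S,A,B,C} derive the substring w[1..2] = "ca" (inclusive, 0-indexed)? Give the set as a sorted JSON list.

CNF form of G:
  S -> A A | T0 T1 | T1 C | T1 T1 | T2 B | a
  A -> T0 T1 | a
  B -> B T0 | T1 T2 | c
  C -> T0 X3 | a | c
  T0 -> b
  T1 -> c
  T2 -> a
  X3 -> B T0

CYK fill, restricted to cells inside w[1..2]:
  cell(1,1) c: {B,C,T1}  orig:{B,C}
  cell(2,2) a: {A,C,S,T2}  orig:{A,C,S}
  cell(1,2) ca: {B,S}

Original NTs in T[1,2] deriving "ca": ["B", "S"]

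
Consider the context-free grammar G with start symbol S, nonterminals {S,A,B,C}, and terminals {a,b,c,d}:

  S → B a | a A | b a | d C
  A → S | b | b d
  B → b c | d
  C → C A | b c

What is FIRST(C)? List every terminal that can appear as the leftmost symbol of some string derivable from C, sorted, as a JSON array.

Compute FIRST by fixpoint:
[1]
  A via A→b: +{b}
  B via B→b c: +{b}
  B via B→d: +{d}
  C via C→b c: +{b}
  S via S→B a: +{b,d}
  S via S→a A: +{a}
  FIRST[S]={a,b,d}  FIRST[A]={b}  FIRST[B]={b,d}  FIRST[C]={b}
[2]
  A via A→S: +{a,d}
  FIRST[S]={a,b,d}  FIRST[A]={a,b,d}  FIRST[B]={b,d}  FIRST[C]={b}
[3] (no change)
  FIRST[S]={a,b,d}  FIRST[A]={a,b,d}  FIRST[B]={b,d}  FIRST[C]={b}

FIRST(C) = ["b"]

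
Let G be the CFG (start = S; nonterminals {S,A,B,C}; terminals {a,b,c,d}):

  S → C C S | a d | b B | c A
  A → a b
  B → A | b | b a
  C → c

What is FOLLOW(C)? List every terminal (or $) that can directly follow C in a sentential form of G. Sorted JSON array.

Compute FIRST by fixpoint:
iter 1:
  A via A→a b: +{a}
  B via B→A: +{a}
  B via B→b: +{b}
  C via C→c: +{c}
  S via S→C C S: +{c}
  S via S→a d: +{a}
  S via S→b B: +{b}
  FIRST(S)={a,b,c}  FIRST(A)={a}  FIRST(B)={a,b}  FIRST(C)={c}
iter 2: (stable)
  FIRST(S)={a,b,c}  FIRST(A)={a}  FIRST(B)={a,b}  FIRST(C)={c}

FOLLOW sets:
initialize: $ ∈ FOLLOW(S)
[1]
  S→C C S: FOLLOW(C) ⊇ FIRST(C) = {c}; new: +{c}
  S→C C S: FOLLOW(C) ⊇ FIRST(S) = {a,b,c}; new: +{a,b}
  S→b B: FOLLOW(B) ⊇ FOLLOW(S) ⊇ {$}; new: +{$}
  S→c A: FOLLOW(A) ⊇ FOLLOW(S) ⊇ {$}; new: +{$}
  S: {$}  A: {$}  B: {$}  C: {a,b,c}
[2] (stable)
  S: {$}  A: {$}  B: {$}  C: {a,b,c}

FOLLOW(C) = ["a", "b", "c"]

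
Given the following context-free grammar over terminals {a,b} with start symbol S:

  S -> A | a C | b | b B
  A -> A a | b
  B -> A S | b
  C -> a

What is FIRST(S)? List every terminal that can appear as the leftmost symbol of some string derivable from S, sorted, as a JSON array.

Compute FIRST by fixpoint:
pass 1:
  A via A→b: +{b}
  B via B→A S: +{b}
  C via C→a: +{a}
  S via S→A: +{b}
  S via S→a C: +{a}
  FIRST(S)={a,b}  FIRST(A)={b}  FIRST(B)={b}  FIRST(C)={a}
pass 2: (stable)
  FIRST(S)={a,b}  FIRST(A)={b}  FIRST(B)={b}  FIRST(C)={a}

FIRST(S) = ["a", "b"]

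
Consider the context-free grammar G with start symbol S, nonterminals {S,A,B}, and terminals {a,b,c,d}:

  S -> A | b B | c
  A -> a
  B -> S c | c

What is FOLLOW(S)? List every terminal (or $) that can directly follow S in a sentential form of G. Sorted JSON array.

FIRST iteration:
[1]
  A via A→a: +{a}
  B via B→c: +{c}
  S via S→A: +{a}
  S via S→b B: +{b}
  S via S→c: +{c}
  FIRST[S]={a,b,c}  FIRST[A]={a}  FIRST[B]={c}
[2]
  B via B→S c: +{a,b}
  FIRST[S]={a,b,c}  FIRST[A]={a}  FIRST[B]={a,b,c}
[3] done
  FIRST[S]={a,b,c}  FIRST[A]={a}  FIRST[B]={a,b,c}

Compute FOLLOW by fixpoint:
FOLLOW(S) := {$}
round 1:
  B→S c: FOLLOW(S) ⊇ FIRST(c) = {c}; new: +{c}
  S→A: FOLLOW(A) ⊇ FOLLOW(S) ⊇ {$,c}; new: +{$,c}
  S→b B: FOLLOW(B) ⊇ FOLLOW(S) ⊇ {$,c}; new: +{$,c}
  FOLLOW(S)={$,c}  FOLLOW(A)={$,c}  FOLLOW(B)={$,c}
round 2: (stable)
  FOLLOW(S)={$,c}  FOLLOW(A)={$,c}  FOLLOW(B)={$,c}

FOLLOW(S) = ["$", "c"]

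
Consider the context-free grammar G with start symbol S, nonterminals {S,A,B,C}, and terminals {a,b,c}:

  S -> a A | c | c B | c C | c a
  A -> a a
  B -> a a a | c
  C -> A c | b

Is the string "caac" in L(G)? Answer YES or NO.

Convert to CNF:
  S -> T0 A | T1 B | T1 C | T1 T0 | c
  A -> T0 T0
  B -> T0 X2 | c
  C -> A T1 | b
  T0 -> a
  T1 -> c
  X2 -> T0 T0

CYK fill:
  T[0,0] 'c' = {B,S,T1}  orig:{B,S}
  T[1,1] 'a' = {T0}  orig:{}
  T[2,2] 'a' = {T0}  orig:{}
  T[3,3] 'c' = {B,S,T1}  orig:{B,S}
  T[0,1] 'ca' = {S}
  T[1,2] 'aa' = {A,X2}  orig:{A}
  T[2,3] 'ac' = ∅
  T[0,2] 'caa' = ∅
  T[1,3] 'aac' = {C}
  T[0,3] 'caac' = {S}

S ∈ T[0,3] ⇒ YES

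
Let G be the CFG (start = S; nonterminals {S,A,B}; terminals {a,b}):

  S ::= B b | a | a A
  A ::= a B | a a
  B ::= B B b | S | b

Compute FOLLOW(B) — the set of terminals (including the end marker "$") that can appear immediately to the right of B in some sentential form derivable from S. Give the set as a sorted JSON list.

FIRST iteration:
iter 1:
  A via A→a B: +{a}
  B via B→b: +{b}
  S via S→B b: +{b}
  S via S→a: +{a}
  FIRST[S]={a,b}  FIRST[A]={a}  FIRST[B]={b}
iter 2:
  B via B→S: +{a}
  FIRST[S]={a,b}  FIRST[A]={a}  FIRST[B]={a,b}
iter 3: (no change)
  FIRST[S]={a,b}  FIRST[A]={a}  FIRST[B]={a,b}

FOLLOW sets:
seed FOLLOW(S) with $
[1]
  B→B B b: FOLLOW(B) ⊇ FIRST(B) = {a,b}; new: +{a,b}
  B→S: FOLLOW(S) ⊇ FOLLOW(B) ⊇ {a,b}; new: +{a,b}
  S→a A: FOLLOW(A) ⊇ FOLLOW(S) ⊇ {$,a,b}; new: +{$,a,b}
  S: {$,a,b}  A: {$,a,b}  B: {a,b}
[2]
  A→a B: FOLLOW(B) ⊇ FOLLOW(A) ⊇ {$,a,b}; new: +{$}
  S: {$,a,b}  A: {$,a,b}  B: {$,a,b}
[3] done
  S: {$,a,b}  A: {$,a,b}  B: {$,a,b}

FOLLOW(B) = ["$", "a", "b"]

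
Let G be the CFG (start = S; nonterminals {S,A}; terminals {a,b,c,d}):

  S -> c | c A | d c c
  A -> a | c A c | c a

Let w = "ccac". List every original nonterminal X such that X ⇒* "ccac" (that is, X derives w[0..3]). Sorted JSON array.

Convert to CNF:
  S -> T0 A | T2 X4 | c
  A -> T0 T1 | T0 X3 | a
  T0 -> c
  T1 -> a
  T2 -> d
  X3 -> A T0
  X4 -> T0 T0

CYK fill — only the sub-triangle for w[0..3]:
  T[0,0] 'c' = {S,T0}  orig:{S}
  T[1,1] 'c' = {S,T0}  orig:{S}
  T[2,2] 'a' = {A,T1}  orig:{A}
  T[3,3] 'c' = {S,T0}  orig:{S}
  T[0,1] 'cc' = {X4}  orig:{}
  T[1,2] 'ca' = {A,S}
  T[2,3] 'ac' = {X3}  orig:{}
  T[0,2] 'cca' = {S}
  T[1,3] 'cac' = {A,X3}  orig:{A}
  T[0,3] 'ccac' = {A,S}

Original NTs in T[0,3] deriving "ccac": ["A", "S"]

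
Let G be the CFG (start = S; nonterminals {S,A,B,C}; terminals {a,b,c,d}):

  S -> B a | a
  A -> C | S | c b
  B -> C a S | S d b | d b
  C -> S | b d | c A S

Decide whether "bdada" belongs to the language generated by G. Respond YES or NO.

Convert to CNF:
  S -> B T0 | a
  A -> B T0 | T1 T2 | T3 T1 | T3 X4 | a
  B -> C X5 | S X6 | T2 T1
  C -> B T0 | T1 T2 | T3 X7 | a
  T0 -> a
  T1 -> b
  T2 -> d
  T3 -> c
  X4 -> A S
  X5 -> T0 S
  X6 -> T2 T1
  X7 -> A S

Fill CYK table bottom-up:
  cell(0,0) b: {T1}  orig:{}
  cell(1,1) d: {T2}  orig:{}
  cell(2,2) a: {A,C,S,T0}  orig:{A,C,S}
  cell(3,3) d: {T2}  orig:{}
  cell(4,4) a: {A,C,S,T0}  orig:{A,C,S}
  cell(0,1) bd: {A,C}
  cell(1,2) da: ∅
  cell(2,3) ad: ∅
  cell(3,4) da: ∅
  cell(0,2) bda: {X4,X7}  orig:{}
  cell(1,3) dad: ∅
  cell(2,4) ada: ∅
  cell(0,3) bdad: ∅
  cell(1,4) dada: ∅
  cell(0,4) bdada: ∅

S ∉ T[0,4] ⇒ NO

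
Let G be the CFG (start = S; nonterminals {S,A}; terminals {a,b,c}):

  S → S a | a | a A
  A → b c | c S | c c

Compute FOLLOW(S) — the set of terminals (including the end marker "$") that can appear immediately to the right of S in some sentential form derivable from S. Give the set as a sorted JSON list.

FIRST sets, iterate to fixpoint:
[1]
  A via A→b c: +{b}
  A via A→c S: +{c}
  S via S→a: +{a}
  S: {a}  A: {b,c}
[2] — fixpoint
  S: {a}  A: {b,c}

FOLLOW sets:
initialize: $ ∈ FOLLOW(S)
iter 1:
  S→S a: FOLLOW(S) ⊇ FIRST(a) = {a}; new: +{a}
  S→a A: FOLLOW(A) ⊇ FOLLOW(S) ⊇ {$,a}; new: +{$,a}
  FOLLOW[S]={$,a}  FOLLOW[A]={$,a}
iter 2: — fixpoint
  FOLLOW[S]={$,a}  FOLLOW[A]={$,a}

FOLLOW(S) = ["$", "a"]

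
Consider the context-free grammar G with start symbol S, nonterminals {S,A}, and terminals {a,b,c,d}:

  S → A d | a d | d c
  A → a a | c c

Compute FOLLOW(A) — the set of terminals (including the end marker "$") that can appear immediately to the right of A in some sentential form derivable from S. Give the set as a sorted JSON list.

FIRST iteration:
[1]
  A via A→a a: +{a}
  A via A→c c: +{c}
  S via S→A d: +{a,c}
  S via S→d c: +{d}
  FIRST[S]={a,c,d}  FIRST[A]={a,c}
[2] — fixpoint
  FIRST[S]={a,c,d}  FIRST[A]={a,c}

FOLLOW iteration:
seed FOLLOW(S) with $
[1]
  S→A d: FOLLOW(A) ⊇ FIRST(d) = {d}; new: +{d}
  FOLLOW[S]={$}  FOLLOW[A]={d}
[2] — fixpoint
  FOLLOW[S]={$}  FOLLOW[A]={d}

FOLLOW(A) = ["d"]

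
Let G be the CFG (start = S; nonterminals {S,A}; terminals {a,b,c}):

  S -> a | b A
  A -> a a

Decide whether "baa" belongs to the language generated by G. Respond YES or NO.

CNF form of G:
  S -> T1 A | a
  A -> T0 T0
  T0 -> a
  T1 -> b

CYK fill:
  cell(0,0) b: {T1}  orig:{}
  cell(1,1) a: {S,T0}  orig:{S}
  cell(2,2) a: {S,T0}  orig:{S}
  cell(0,1) ba: ∅
  cell(1,2) aa: {A}
  cell(0,2) baa: {S}

S ∈ T[0,2] ⇒ YES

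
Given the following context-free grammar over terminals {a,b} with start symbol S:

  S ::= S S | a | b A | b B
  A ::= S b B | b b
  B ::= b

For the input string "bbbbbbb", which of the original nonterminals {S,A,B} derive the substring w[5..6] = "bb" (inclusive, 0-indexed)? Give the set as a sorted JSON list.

CNF form of G:
  S -> S S | T0 A | T0 B | a
  A -> S X1 | T0 T0
  B -> b
  T0 -> b
  X1 -> T0 B

CYK table (by increasing span) — only the sub-triangle for w[5..6]:
  cell(5,5) b: {B,T0}  orig:{B}
  cell(6,6) b: {B,T0}  orig:{B}
  cell(5,6) bb: {A,S,X1}  orig:{A,S}

Original NTs in T[5,6] deriving "bb": ["A", "S"]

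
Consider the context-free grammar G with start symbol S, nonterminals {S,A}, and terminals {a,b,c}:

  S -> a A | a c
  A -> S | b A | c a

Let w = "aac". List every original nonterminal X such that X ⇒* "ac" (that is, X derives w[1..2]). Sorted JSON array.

CNF form of G:
  S -> T0 A | T0 T1
  A -> T0 A | T0 T1 | T1 T0 | T2 A
  T0 -> a
  T1 -> c
  T2 -> b

CYK fill, restricted to cells inside w[1..2]:
  [1..1]={T0}  "a"  orig:{}
  [2..2]={T1}  "c"  orig:{}
  [1..2]={A,S}  "ac"

Original NTs in T[1,2] deriving "ac": ["A", "S"]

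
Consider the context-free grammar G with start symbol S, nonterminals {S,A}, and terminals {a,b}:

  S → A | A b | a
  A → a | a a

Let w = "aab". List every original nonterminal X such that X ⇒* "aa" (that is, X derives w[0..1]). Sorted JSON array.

Convert to CNF:
  S -> A T1 | T0 T0 | a
  A -> T0 T0 | a
  T0 -> a
  T1 -> b

CYK fill (cells [i..j] with 0 ≤ i ≤ j ≤ 1 only):
  cell(0,0) a: {A,S,T0}  orig:{A,S}
  cell(1,1) a: {A,S,T0}  orig:{A,S}
  cell(0,1) aa: {A,S}

Original NTs in T[0,1] deriving "aa": ["A", "S"]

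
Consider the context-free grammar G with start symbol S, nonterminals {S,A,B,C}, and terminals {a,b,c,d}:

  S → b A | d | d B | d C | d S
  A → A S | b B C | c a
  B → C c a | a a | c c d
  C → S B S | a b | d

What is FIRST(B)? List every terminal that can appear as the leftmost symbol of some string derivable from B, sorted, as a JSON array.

FIRST sets, iterate to fixpoint:
pass 1:
  A via A→b B C: +{b}
  A via A→c a: +{c}
  B via B→a a: +{a}
  B via B→c c d: +{c}
  C via C→a b: +{a}
  C via C→d: +{d}
  S via S→b A: +{b}
  S via S→d: +{d}
  FIRST(S)={b,d}  FIRST(A)={b,c}  FIRST(B)={a,c}  FIRST(C)={a,d}
pass 2:
  B via B→C c a: +{d}
  C via C→S B S: +{b}
  FIRST(S)={b,d}  FIRST(A)={b,c}  FIRST(B)={a,c,d}  FIRST(C)={a,b,d}
pass 3:
  B via B→C c a: +{b}
  FIRST(S)={b,d}  FIRST(A)={b,c}  FIRST(B)={a,b,c,d}  FIRST(C)={a,b,d}
pass 4: (stable)
  FIRST(S)={b,d}  FIRST(A)={b,c}  FIRST(B)={a,b,c,d}  FIRST(C)={a,b,d}

FIRST(B) = ["a", "b", "c", "d"]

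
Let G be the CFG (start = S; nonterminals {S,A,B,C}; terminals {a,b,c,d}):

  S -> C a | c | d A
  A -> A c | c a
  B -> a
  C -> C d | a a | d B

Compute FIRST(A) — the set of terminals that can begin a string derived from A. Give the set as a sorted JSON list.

FIRST iteration:
pass 1:
  A via A→c a: +{c}
  B via B→a: +{a}
  C via C→a a: +{a}
  C via C→d B: +{d}
  S via S→C a: +{a,d}
  S via S→c: +{c}
  FIRST[S]={a,c,d}  FIRST[A]={c}  FIRST[B]={a}  FIRST[C]={a,d}
pass 2: done
  FIRST[S]={a,c,d}  FIRST[A]={c}  FIRST[B]={a}  FIRST[C]={a,d}

FIRST(A) = ["c"]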